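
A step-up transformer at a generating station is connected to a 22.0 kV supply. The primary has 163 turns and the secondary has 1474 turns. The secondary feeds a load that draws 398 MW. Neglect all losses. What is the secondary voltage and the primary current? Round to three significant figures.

V_s = V_p × N_s/N_p = 22000 × 1474/163 = 198940 V.
I_s = P/V_s = 3.98×10^8/198940 = 2000.6 A.
I_p = I_s × N_s/N_p = 2000.6 × 1474/163 = 18100 A.

V_s ≈ 199000 V, I_p ≈ 18100 A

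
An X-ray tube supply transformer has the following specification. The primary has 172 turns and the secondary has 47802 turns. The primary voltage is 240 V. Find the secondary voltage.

V_s/V_p = N_s/N_p, so V_s = 240 × 47802/172 = 66700 V.

V_s ≈ 66700 V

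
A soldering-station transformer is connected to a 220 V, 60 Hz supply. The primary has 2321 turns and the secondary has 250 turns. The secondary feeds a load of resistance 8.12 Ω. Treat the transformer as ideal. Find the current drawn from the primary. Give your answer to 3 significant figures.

V_s = V_p × N_s/N_p = 220 × 250/2321 = 23.697 V.
I_s = V_s/R = 23.697/8.12 = 2.9183 A.
For an ideal transformer I_p N_p = I_s N_s, so I_p = 2.9183 × 250/2321 = 0.314 A.

I_p ≈ 0.314 A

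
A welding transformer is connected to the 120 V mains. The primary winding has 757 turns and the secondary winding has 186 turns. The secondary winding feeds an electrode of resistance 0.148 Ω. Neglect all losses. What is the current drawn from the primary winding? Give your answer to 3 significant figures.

I_p ≈ 49.0 A

V_s = V_p × N_s/N_p = 120 × 186/757 = 29.485 V.
I_s = V_s/R = 29.485/0.148 = 199.22 A.
For an ideal transformer I_p N_p = I_s N_s, so I_p = 199.22 × 186/757 = 49.0 A.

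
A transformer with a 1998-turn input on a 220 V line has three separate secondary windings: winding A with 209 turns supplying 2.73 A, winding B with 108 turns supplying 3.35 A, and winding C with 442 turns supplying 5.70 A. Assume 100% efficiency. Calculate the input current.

I_in ≈ 1.73 A

V_A = 220 × 209/1998 = 23.013 V; V_B = 220 × 108/1998 = 11.892 V; V_C = 220 × 442/1998 = 48.669 V.
P_out = V_A I_A + V_B I_B + V_C I_C = 23.013×2.73 + 11.892×3.35 + 48.669×5.70 = 62.826 + 39.838 + 277.41 = 380.07 W.
Ideal ⇒ P_in = P_out, so I_in = P_out/V_in = 380.07/220 = 1.73 A.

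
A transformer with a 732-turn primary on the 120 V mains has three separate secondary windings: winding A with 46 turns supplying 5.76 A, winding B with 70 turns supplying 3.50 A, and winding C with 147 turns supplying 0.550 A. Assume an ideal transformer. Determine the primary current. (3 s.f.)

I_p ≈ 0.807 A

V_A = 120 × 46/732 = 7.5410 V; V_B = 120 × 70/732 = 11.475 V; V_C = 120 × 147/732 = 24.098 V.
P_out = V_A I_A + V_B I_B + V_C I_C = 7.5410×5.76 + 11.475×3.50 + 24.098×0.550 = 43.436 + 40.164 + 13.254 = 96.854 W.
Ideal ⇒ P_in = P_out, so I_p = P_out/V_p = 96.854/120 = 0.807 A.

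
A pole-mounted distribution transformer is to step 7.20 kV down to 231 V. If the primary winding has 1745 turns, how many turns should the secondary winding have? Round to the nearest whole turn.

N_s/N_p = V_s/V_p, so N_s = 1745 × 231/7200 = 56.0 ≈ 56 turns.

N_s = 56 turns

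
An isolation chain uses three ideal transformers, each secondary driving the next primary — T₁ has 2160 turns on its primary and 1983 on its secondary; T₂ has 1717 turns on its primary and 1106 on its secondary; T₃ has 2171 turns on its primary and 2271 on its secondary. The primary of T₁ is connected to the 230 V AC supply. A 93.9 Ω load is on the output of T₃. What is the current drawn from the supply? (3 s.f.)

I_supply ≈ 0.937 A

Secondary of T₁: V = 230.00 × 1983/2160 = 211.15 V.
Secondary of T₂: V = 211.15 × 1106/1717 = 136.01 V.
Secondary of T₃: V = 136.01 × 2271/2171 = 142.28 V.
I_load = 142.28/93.9 = 1.5152 A, so P_out = 142.28 × 1.5152 = 215.58 W.
All ideal ⇒ P_in = P_out, so I_supply = 215.58/230 = 0.937 A.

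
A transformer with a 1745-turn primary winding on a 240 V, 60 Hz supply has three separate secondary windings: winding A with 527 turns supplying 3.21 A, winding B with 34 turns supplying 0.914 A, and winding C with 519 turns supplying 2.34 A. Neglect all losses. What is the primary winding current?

I_p ≈ 1.68 A

V_A = 240 × 527/1745 = 72.481 V; V_B = 240 × 34/1745 = 4.6762 V; V_C = 240 × 519/1745 = 71.381 V.
P_out = V_A I_A + V_B I_B + V_C I_C = 72.481×3.21 + 4.6762×0.914 + 71.381×2.34 = 232.67 + 4.2741 + 167.03 = 403.97 W.
Ideal ⇒ P_in = P_out, so I_p = P_out/V_p = 403.97/240 = 1.68 A.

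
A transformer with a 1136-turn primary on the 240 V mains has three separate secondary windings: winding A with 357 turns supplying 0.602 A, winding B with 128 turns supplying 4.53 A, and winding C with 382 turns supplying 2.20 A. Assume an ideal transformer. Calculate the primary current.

I_p ≈ 1.44 A

V_A = 240 × 357/1136 = 75.423 V; V_B = 240 × 128/1136 = 27.042 V; V_C = 240 × 382/1136 = 80.704 V.
P_out = V_A I_A + V_B I_B + V_C I_C = 75.423×0.602 + 27.042×4.53 + 80.704×2.20 = 45.404 + 122.50 + 177.55 = 345.46 W.
Ideal ⇒ P_in = P_out, so I_p = P_out/V_p = 345.46/240 = 1.44 A.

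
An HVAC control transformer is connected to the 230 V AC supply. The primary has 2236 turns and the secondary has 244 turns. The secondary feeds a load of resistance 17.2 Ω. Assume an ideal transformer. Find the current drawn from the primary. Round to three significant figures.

V_s = V_p × N_s/N_p = 230 × 244/2236 = 25.098 V.
I_s = V_s/R = 25.098/17.2 = 1.4592 A.
For an ideal transformer I_p N_p = I_s N_s, so I_p = 1.4592 × 244/2236 = 0.159 A.

I_p ≈ 0.159 A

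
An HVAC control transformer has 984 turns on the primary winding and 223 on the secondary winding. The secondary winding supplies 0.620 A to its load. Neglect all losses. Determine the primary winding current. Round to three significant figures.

For an ideal transformer I_p/I_s = N_s/N_p, so I_p = 0.620 × 223/984 = 0.141 A.

I_p ≈ 0.141 A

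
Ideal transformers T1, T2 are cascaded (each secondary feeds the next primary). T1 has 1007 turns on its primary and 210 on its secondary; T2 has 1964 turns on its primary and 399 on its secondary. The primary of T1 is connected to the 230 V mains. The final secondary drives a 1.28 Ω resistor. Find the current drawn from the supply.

After T1: V = 230.00 × 210/1007 = 47.964 V.
After T2: V = 47.964 × 399/1964 = 9.7443 V.
I_load = 9.7443/1.28 = 7.6127 A, so P_out = 9.7443 × 7.6127 = 74.180 W.
All ideal ⇒ P_in = P_out, so I_supply = 74.180/230 = 0.323 A.

I_supply ≈ 0.323 A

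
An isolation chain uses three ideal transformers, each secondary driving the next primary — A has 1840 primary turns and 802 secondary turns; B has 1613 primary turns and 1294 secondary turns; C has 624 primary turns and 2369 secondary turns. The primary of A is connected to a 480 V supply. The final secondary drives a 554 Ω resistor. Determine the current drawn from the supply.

Secondary of A: V = 480.00 × 802/1840 = 209.22 V.
Secondary of B: V = 209.22 × 1294/1613 = 167.84 V.
Secondary of C: V = 167.84 × 2369/624 = 637.20 V.
I_load = 637.20/554 = 1.1502 A, so P_out = 637.20 × 1.1502 = 732.90 W.
All ideal ⇒ P_in = P_out, so I_supply = 732.90/480 = 1.53 A.

I_supply ≈ 1.53 A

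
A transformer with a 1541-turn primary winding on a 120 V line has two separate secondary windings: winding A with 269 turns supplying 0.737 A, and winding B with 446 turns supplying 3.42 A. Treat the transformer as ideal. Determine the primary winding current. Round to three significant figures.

V_A = 120 × 269/1541 = 20.947 V; V_B = 120 × 446/1541 = 34.731 V.
P_out = V_A I_A + V_B I_B = 20.947×0.737 + 34.731×3.42 = 15.438 + 118.78 = 134.22 W.
Ideal ⇒ P_in = P_out, so I_p = P_out/V_p = 134.22/120 = 1.12 A.

I_p ≈ 1.12 A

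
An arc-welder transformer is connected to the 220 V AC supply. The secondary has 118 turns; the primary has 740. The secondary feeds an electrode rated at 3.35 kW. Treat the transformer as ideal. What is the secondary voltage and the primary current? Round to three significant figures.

V_s ≈ 35.1 V, I_p ≈ 15.2 A

V_s = V_p × N_s/N_p = 220 × 118/740 = 35.081 V.
I_s = P/V_s = 3350/35.081 = 95.493 A.
I_p = I_s × N_s/N_p = 95.493 × 118/740 = 15.2 A.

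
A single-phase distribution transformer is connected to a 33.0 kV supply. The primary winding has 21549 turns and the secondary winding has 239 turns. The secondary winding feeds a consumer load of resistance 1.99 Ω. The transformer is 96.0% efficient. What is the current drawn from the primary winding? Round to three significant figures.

V_s = 33000 × 239/21549 = 366.00 V.
I_s = V_s/R = 366.00/1.99 = 183.92 A.
P_out = V_s I_s = 366.00 × 183.92 = 67316 W.
P_in = P_out/η = 67316/0.960 = 70121 W.
I_p = P_in/V_p = 70121/33000 = 2.12 A.

I_p ≈ 2.12 A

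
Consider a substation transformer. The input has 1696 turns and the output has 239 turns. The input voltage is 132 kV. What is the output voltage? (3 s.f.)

V_out/V_in = N_out/N_in, so V_out = 132000 × 239/1696 = 18600 V.

V_out ≈ 18600 V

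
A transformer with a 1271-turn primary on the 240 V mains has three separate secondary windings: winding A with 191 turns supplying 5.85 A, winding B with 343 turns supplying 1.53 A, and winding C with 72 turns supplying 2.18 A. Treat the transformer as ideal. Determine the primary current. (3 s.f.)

I_p ≈ 1.42 A

V_A = 240 × 191/1271 = 36.066 V; V_B = 240 × 343/1271 = 64.768 V; V_C = 240 × 72/1271 = 13.596 V.
P_out = V_A I_A + V_B I_B + V_C I_C = 36.066×5.85 + 64.768×1.53 + 13.596×2.18 = 210.99 + 99.095 + 29.638 = 339.72 W.
Ideal ⇒ P_in = P_out, so I_p = P_out/V_p = 339.72/240 = 1.42 A.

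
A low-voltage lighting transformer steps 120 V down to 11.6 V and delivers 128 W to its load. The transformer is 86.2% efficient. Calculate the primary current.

P_in = P_out/η = 128/0.862 = 148.49 W.
I_p = P_in/V_p = 148.49/120 = 1.24 A.

I_p ≈ 1.24 A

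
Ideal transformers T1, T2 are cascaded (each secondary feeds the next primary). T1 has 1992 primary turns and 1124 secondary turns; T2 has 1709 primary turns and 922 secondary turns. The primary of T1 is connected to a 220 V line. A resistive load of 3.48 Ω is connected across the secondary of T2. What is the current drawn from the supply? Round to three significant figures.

After T1: V = 220.00 × 1124/1992 = 124.14 V.
After T2: V = 124.14 × 922/1709 = 66.971 V.
I_load = 66.971/3.48 = 19.245 A, so P_out = 66.971 × 19.245 = 1288.8 W.
All ideal ⇒ P_in = P_out, so I_supply = 1288.8/220 = 5.86 A.

I_supply ≈ 5.86 A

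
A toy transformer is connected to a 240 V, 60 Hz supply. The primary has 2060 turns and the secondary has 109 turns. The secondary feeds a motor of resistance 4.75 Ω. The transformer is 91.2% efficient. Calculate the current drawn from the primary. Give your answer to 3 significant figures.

V_s = 240 × 109/2060 = 12.699 V.
I_s = V_s/R = 12.699/4.75 = 2.6735 A.
P_out = V_s I_s = 12.699 × 2.6735 = 33.951 W.
P_in = P_out/η = 33.951/0.912 = 37.227 W.
I_p = P_in/V_p = 37.227/240 = 0.155 A.

I_p ≈ 0.155 A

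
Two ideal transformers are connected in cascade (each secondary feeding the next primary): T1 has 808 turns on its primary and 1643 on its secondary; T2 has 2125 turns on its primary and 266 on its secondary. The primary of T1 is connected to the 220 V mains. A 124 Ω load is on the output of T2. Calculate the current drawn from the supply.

I_supply ≈ 0.115 A

After T1: V = 220.00 × 1643/808 = 447.35 V.
After T2: V = 447.35 × 266/2125 = 55.998 V.
I_load = 55.998/124 = 0.45160 A, so P_out = 55.998 × 0.45160 = 25.288 W.
All ideal ⇒ P_in = P_out, so I_supply = 25.288/220 = 0.115 A.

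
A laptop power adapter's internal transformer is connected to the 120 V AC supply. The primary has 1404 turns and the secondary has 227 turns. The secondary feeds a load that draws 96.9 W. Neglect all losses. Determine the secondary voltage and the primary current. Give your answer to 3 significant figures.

V_s ≈ 19.4 V, I_p ≈ 0.808 A

V_s = V_p × N_s/N_p = 120 × 227/1404 = 19.402 V.
I_s = P/V_s = 96.9/19.402 = 4.9944 A.
I_p = I_s × N_s/N_p = 4.9944 × 227/1404 = 0.808 A.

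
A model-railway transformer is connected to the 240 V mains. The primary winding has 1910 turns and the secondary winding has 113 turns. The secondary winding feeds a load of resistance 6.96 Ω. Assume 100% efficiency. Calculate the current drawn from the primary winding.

V_s = V_p × N_s/N_p = 240 × 113/1910 = 14.199 V.
I_s = V_s/R = 14.199/6.96 = 2.0401 A.
For an ideal transformer I_p N_p = I_s N_s, so I_p = 2.0401 × 113/1910 = 0.121 A.

I_p ≈ 0.121 A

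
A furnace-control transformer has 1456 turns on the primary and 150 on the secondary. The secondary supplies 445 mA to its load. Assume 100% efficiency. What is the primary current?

I_p ≈ 0.0458 A

For an ideal transformer I_p/I_s = N_s/N_p, so I_p = 0.445 × 150/1456 = 0.0458 A.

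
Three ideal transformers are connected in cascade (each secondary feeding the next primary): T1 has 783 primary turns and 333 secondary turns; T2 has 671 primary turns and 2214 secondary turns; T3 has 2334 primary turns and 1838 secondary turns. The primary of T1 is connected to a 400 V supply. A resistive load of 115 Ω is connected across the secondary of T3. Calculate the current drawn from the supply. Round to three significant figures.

I_supply ≈ 4.25 A

After T1: V = 400.00 × 333/783 = 170.11 V.
After T2: V = 170.11 × 2214/671 = 561.30 V.
After T3: V = 561.30 × 1838/2334 = 442.02 V.
I_load = 442.02/115 = 3.8437 A, so P_out = 442.02 × 3.8437 = 1699.0 W.
All ideal ⇒ P_in = P_out, so I_supply = 1699.0/400 = 4.25 A.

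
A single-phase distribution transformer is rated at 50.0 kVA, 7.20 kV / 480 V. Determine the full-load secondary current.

I_s ≈ 104 A

I_s = S/V_s = 50000/480 = 104 A.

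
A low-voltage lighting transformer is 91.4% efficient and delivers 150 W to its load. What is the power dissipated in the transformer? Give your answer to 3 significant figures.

P_loss ≈ 14.1 W

P_in = P_out/η = 150/0.914 = 164.114 W.
P_loss = P_in − P_out = 164.114 − 150 = 14.1 W.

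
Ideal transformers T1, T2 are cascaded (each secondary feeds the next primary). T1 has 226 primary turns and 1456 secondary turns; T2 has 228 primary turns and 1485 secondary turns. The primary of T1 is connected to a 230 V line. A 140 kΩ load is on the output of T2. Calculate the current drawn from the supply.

I_supply ≈ 2.89 A

After T1: V = 230.00 × 1456/226 = 1481.8 V.
After T2: V = 1481.8 × 1485/228 = 9651.0 V.
I_load = 9651.0/140000 = 0.068936 A, so P_out = 9651.0 × 0.068936 = 665.30 W.
All ideal ⇒ P_in = P_out, so I_supply = 665.30/230 = 2.89 A.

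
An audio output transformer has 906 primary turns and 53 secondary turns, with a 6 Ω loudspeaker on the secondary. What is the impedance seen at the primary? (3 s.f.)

Z_p = (N_p/N_s)² × Z_s = (906/53)² × 6 = 1750 Ω.

Z_p ≈ 1750 Ω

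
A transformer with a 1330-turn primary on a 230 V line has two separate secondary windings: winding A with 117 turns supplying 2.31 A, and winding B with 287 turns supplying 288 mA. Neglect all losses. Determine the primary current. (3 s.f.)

I_p ≈ 0.265 A

V_A = 230 × 117/1330 = 20.233 V; V_B = 230 × 287/1330 = 49.632 V.
P_out = V_A I_A + V_B I_B = 20.233×2.31 + 49.632×0.288 = 46.738 + 14.294 = 61.032 W.
Ideal ⇒ P_in = P_out, so I_p = P_out/V_p = 61.032/230 = 0.265 A.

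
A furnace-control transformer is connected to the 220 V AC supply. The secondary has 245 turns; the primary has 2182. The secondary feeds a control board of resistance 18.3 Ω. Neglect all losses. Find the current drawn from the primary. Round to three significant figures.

V_s = V_p × N_s/N_p = 220 × 245/2182 = 24.702 V.
I_s = V_s/R = 24.702/18.3 = 1.3498 A.
For an ideal transformer I_p N_p = I_s N_s, so I_p = 1.3498 × 245/2182 = 0.152 A.

I_p ≈ 0.152 A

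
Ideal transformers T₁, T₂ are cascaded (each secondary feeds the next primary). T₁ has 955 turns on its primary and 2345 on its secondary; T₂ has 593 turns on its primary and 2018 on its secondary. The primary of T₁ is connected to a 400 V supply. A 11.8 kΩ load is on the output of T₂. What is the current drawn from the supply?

Secondary of T₁: V = 400.00 × 2345/955 = 982.20 V.
Secondary of T₂: V = 982.20 × 2018/593 = 3342.5 V.
I_load = 3342.5/11800 = 0.28326 A, so P_out = 3342.5 × 0.28326 = 946.78 W.
All ideal ⇒ P_in = P_out, so I_supply = 946.78/400 = 2.37 A.

I_supply ≈ 2.37 A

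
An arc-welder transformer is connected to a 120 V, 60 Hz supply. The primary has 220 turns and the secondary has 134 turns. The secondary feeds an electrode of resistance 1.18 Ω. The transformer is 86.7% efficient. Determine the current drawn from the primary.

I_p ≈ 43.5 A

V_s = 120 × 134/220 = 73.091 V.
I_s = V_s/R = 73.091/1.18 = 61.941 A.
P_out = V_s I_s = 73.091 × 61.941 = 4527.4 W.
P_in = P_out/η = 4527.4/0.867 = 5221.9 W.
I_p = P_in/V_p = 5221.9/120 = 43.5 A.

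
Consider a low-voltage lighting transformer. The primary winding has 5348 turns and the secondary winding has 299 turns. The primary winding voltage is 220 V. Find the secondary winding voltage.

V_s/V_p = N_s/N_p, so V_s = 220 × 299/5348 = 12.3 V.

V_s ≈ 12.3 V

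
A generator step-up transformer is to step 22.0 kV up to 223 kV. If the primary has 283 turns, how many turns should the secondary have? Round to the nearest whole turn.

N_s/N_p = V_s/V_p, so N_s = 283 × 223000/22000 = 2868.6 ≈ 2869 turns.

N_s = 2869 turns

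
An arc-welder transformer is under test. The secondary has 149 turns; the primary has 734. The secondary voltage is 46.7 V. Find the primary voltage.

V_p ≈ 230 V

V_p/V_s = N_p/N_s, so V_p = 46.7 × 734/149 = 230 V.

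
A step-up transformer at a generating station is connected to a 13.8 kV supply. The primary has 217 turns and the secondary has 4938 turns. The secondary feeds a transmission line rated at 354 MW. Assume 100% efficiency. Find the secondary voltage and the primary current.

V_s ≈ 314000 V, I_p ≈ 25700 A

V_s = V_p × N_s/N_p = 13800 × 4938/217 = 314030 V.
I_s = P/V_s = 3.54×10^8/314030 = 1127.3 A.
I_p = I_s × N_s/N_p = 1127.3 × 4938/217 = 25700 A.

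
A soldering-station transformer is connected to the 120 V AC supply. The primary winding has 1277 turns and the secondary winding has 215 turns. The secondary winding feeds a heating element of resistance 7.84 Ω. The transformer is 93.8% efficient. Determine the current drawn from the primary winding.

V_s = 120 × 215/1277 = 20.204 V.
I_s = V_s/R = 20.204/7.84 = 2.5770 A.
P_out = V_s I_s = 20.204 × 2.5770 = 52.064 W.
P_in = P_out/η = 52.064/0.938 = 55.506 W.
I_p = P_in/V_p = 55.506/120 = 0.463 A.

I_p ≈ 0.463 A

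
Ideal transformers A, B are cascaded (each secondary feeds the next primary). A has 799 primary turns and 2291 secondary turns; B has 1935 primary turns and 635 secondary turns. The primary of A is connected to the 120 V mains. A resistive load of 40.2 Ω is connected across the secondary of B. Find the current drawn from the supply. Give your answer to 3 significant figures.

I_supply ≈ 2.64 A

After A: V = 120.00 × 2291/799 = 344.08 V.
After B: V = 344.08 × 635/1935 = 112.92 V.
I_load = 112.92/40.2 = 2.8088 A, so P_out = 112.92 × 2.8088 = 317.16 W.
All ideal ⇒ P_in = P_out, so I_supply = 317.16/120 = 2.64 A.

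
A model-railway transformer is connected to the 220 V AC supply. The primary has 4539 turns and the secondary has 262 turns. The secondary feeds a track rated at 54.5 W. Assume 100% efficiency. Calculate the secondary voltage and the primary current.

V_s ≈ 12.7 V, I_p ≈ 0.248 A

V_s = V_p × N_s/N_p = 220 × 262/4539 = 12.699 V.
I_s = P/V_s = 54.5/12.699 = 4.2917 A.
I_p = I_s × N_s/N_p = 4.2917 × 262/4539 = 0.248 A.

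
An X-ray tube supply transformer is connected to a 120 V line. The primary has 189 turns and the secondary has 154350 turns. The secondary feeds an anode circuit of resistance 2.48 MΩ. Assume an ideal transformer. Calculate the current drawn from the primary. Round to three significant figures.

I_p ≈ 32.3 A

V_s = V_p × N_s/N_p = 120 × 154350/189 = 98000 V.
I_s = V_s/R = 98000/(2.48×10^6) = 0.039516 A.
For an ideal transformer I_p N_p = I_s N_s, so I_p = 0.039516 × 154350/189 = 32.3 A.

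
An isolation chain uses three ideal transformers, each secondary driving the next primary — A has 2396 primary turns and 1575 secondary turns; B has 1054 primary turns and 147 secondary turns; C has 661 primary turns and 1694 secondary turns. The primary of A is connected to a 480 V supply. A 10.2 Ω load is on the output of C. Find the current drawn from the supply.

I_supply ≈ 2.60 A

Secondary of A: V = 480.00 × 1575/2396 = 315.53 V.
Secondary of B: V = 315.53 × 147/1054 = 44.006 V.
Secondary of C: V = 44.006 × 1694/661 = 112.78 V.
I_load = 112.78/10.2 = 11.057 A, so P_out = 112.78 × 11.057 = 1246.9 W.
All ideal ⇒ P_in = P_out, so I_supply = 1246.9/480 = 2.60 A.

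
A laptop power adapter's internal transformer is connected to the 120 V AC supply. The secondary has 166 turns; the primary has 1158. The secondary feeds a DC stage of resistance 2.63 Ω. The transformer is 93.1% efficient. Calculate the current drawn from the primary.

I_p ≈ 1.01 A

V_s = 120 × 166/1158 = 17.202 V.
I_s = V_s/R = 17.202/2.63 = 6.5407 A.
P_out = V_s I_s = 17.202 × 6.5407 = 112.51 W.
P_in = P_out/η = 112.51/0.931 = 120.85 W.
I_p = P_in/V_p = 120.85/120 = 1.01 A.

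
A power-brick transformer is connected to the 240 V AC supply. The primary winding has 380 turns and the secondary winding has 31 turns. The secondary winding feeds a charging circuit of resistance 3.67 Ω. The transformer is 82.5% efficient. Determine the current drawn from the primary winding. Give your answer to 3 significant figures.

V_s = 240 × 31/380 = 19.579 V.
I_s = V_s/R = 19.579/3.67 = 5.3349 A.
P_out = V_s I_s = 19.579 × 5.3349 = 104.45 W.
P_in = P_out/η = 104.45/0.825 = 126.61 W.
I_p = P_in/V_p = 126.61/240 = 0.528 A.

I_p ≈ 0.528 A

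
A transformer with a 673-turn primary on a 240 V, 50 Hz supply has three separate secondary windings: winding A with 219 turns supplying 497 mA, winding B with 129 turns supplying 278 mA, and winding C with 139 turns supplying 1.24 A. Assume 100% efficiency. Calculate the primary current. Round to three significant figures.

I_p ≈ 0.471 A

V_A = 240 × 219/673 = 78.098 V; V_B = 240 × 129/673 = 46.003 V; V_C = 240 × 139/673 = 49.569 V.
P_out = V_A I_A + V_B I_B + V_C I_C = 78.098×0.497 + 46.003×0.278 + 49.569×1.24 = 38.815 + 12.789 + 61.466 = 113.07 W.
Ideal ⇒ P_in = P_out, so I_p = P_out/V_p = 113.07/240 = 0.471 A.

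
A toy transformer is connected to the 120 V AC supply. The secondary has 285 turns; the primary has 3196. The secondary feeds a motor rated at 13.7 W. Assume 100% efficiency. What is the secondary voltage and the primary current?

V_s = V_p × N_s/N_p = 120 × 285/3196 = 10.701 V.
I_s = P/V_s = 13.7/10.701 = 1.2803 A.
I_p = I_s × N_s/N_p = 1.2803 × 285/3196 = 0.114 A.

V_s ≈ 10.7 V, I_p ≈ 0.114 A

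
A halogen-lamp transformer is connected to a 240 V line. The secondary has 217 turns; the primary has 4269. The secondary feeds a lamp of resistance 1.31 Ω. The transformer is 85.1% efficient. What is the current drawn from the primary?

V_s = 240 × 217/4269 = 12.200 V.
I_s = V_s/R = 12.200/1.31 = 9.3127 A.
P_out = V_s I_s = 12.200 × 9.3127 = 113.61 W.
P_in = P_out/η = 113.61/0.851 = 133.50 W.
I_p = P_in/V_p = 133.50/240 = 0.556 A.

I_p ≈ 0.556 A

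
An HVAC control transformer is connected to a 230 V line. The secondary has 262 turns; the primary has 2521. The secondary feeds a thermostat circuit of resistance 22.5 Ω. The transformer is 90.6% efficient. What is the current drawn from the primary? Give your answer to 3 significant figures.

I_p ≈ 0.122 A

V_s = 230 × 262/2521 = 23.903 V.
I_s = V_s/R = 23.903/22.5 = 1.0624 A.
P_out = V_s I_s = 23.903 × 1.0624 = 25.394 W.
P_in = P_out/η = 25.394/0.906 = 28.029 W.
I_p = P_in/V_p = 28.029/230 = 0.122 A.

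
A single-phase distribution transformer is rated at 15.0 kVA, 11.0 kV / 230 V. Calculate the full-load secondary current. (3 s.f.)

I_s = S/V_s = 15000/230 = 65.2 A.

I_s ≈ 65.2 A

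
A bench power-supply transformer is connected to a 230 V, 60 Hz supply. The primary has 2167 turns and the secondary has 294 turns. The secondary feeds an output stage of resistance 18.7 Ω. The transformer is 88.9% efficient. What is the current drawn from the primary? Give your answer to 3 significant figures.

V_s = 230 × 294/2167 = 31.204 V.
I_s = V_s/R = 31.204/18.7 = 1.6687 A.
P_out = V_s I_s = 31.204 × 1.6687 = 52.070 W.
P_in = P_out/η = 52.070/0.889 = 58.572 W.
I_p = P_in/V_p = 58.572/230 = 0.255 A.

I_p ≈ 0.255 A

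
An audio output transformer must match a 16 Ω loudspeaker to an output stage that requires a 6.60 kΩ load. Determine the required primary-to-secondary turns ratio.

Z_p/Z_s = (N_p/N_s)², so N_p/N_s = √(6600/16) = √412 = 20.3.

N_p/N_s ≈ 20.3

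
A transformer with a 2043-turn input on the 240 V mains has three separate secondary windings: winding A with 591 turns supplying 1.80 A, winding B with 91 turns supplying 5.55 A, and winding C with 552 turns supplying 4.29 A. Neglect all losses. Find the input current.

I_in ≈ 1.93 A

V_A = 240 × 591/2043 = 69.427 V; V_B = 240 × 91/2043 = 10.690 V; V_C = 240 × 552/2043 = 64.846 V.
P_out = V_A I_A + V_B I_B + V_C I_C = 69.427×1.80 + 10.690×5.55 + 64.846×4.29 = 124.97 + 59.330 + 278.19 = 462.49 W.
Ideal ⇒ P_in = P_out, so I_in = P_out/V_in = 462.49/240 = 1.93 A.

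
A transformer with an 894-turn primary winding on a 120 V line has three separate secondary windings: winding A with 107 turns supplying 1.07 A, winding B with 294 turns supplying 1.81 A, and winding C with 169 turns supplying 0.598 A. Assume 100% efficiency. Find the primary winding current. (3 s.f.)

I_p ≈ 0.836 A

V_A = 120 × 107/894 = 14.362 V; V_B = 120 × 294/894 = 39.463 V; V_C = 120 × 169/894 = 22.685 V.
P_out = V_A I_A + V_B I_B + V_C I_C = 14.362×1.07 + 39.463×1.81 + 22.685×0.598 = 15.368 + 71.428 + 13.565 = 100.36 W.
Ideal ⇒ P_in = P_out, so I_p = P_out/V_p = 100.36/120 = 0.836 A.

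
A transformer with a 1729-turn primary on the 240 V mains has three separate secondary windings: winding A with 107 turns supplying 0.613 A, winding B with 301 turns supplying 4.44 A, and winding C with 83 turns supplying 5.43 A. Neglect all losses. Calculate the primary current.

V_A = 240 × 107/1729 = 14.853 V; V_B = 240 × 301/1729 = 41.781 V; V_C = 240 × 83/1729 = 11.521 V.
P_out = V_A I_A + V_B I_B + V_C I_C = 14.853×0.613 + 41.781×4.44 + 11.521×5.43 = 9.1046 + 185.51 + 62.560 = 257.17 W.
Ideal ⇒ P_in = P_out, so I_p = P_out/V_p = 257.17/240 = 1.07 A.

I_p ≈ 1.07 A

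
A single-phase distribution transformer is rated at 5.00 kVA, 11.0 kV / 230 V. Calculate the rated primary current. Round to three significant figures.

I_p = S/V_p = 5000/11000 = 0.455 A.

I_p ≈ 0.455 A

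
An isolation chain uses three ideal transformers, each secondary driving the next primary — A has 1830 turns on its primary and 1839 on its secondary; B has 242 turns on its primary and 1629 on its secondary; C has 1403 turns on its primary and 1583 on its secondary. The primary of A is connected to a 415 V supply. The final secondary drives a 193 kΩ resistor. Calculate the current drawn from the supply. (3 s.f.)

After A: V = 415.00 × 1839/1830 = 417.04 V.
After B: V = 417.04 × 1629/242 = 2807.3 V.
After C: V = 2807.3 × 1583/1403 = 3167.4 V.
I_load = 3167.4/193000 = 0.016412 A, so P_out = 3167.4 × 0.016412 = 51.983 W.
All ideal ⇒ P_in = P_out, so I_supply = 51.983/415 = 0.125 A.

I_supply ≈ 0.125 A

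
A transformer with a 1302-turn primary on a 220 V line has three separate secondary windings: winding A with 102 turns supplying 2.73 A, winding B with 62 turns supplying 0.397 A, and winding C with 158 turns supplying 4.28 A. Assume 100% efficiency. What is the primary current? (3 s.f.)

V_A = 220 × 102/1302 = 17.235 V; V_B = 220 × 62/1302 = 10.476 V; V_C = 220 × 158/1302 = 26.697 V.
P_out = V_A I_A + V_B I_B + V_C I_C = 17.235×2.73 + 10.476×0.397 + 26.697×4.28 = 47.052 + 4.1590 + 114.26 = 165.48 W.
Ideal ⇒ P_in = P_out, so I_p = P_out/V_p = 165.48/220 = 0.752 A.

I_p ≈ 0.752 A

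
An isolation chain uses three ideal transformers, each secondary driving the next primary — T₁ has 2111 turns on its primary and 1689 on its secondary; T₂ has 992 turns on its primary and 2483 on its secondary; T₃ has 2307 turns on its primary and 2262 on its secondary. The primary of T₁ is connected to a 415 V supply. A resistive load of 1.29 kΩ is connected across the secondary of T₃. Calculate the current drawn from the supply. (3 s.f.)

I_supply ≈ 1.24 A

After T₁: V = 415.00 × 1689/2111 = 332.04 V.
After T₂: V = 332.04 × 2483/992 = 831.10 V.
After T₃: V = 831.10 × 2262/2307 = 814.89 V.
I_load = 814.89/1290 = 0.63170 A, so P_out = 814.89 × 0.63170 = 514.77 W.
All ideal ⇒ P_in = P_out, so I_supply = 514.77/415 = 1.24 A.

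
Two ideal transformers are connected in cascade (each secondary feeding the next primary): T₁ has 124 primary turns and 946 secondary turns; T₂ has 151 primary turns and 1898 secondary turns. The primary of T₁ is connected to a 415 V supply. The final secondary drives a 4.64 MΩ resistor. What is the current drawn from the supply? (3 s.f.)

Secondary of T₁: V = 415.00 × 946/124 = 3166.0 V.
Secondary of T₂: V = 3166.0 × 1898/151 = 39796 V.
I_load = 39796/(4.64×10^6) = 0.0085767 A, so P_out = 39796 × 0.0085767 = 341.32 W.
All ideal ⇒ P_in = P_out, so I_supply = 341.32/415 = 0.822 A.

I_supply ≈ 0.822 A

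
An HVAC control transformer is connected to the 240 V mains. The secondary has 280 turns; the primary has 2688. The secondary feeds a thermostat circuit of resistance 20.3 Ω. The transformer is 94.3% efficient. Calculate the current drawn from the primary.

V_s = 240 × 280/2688 = 25.000 V.
I_s = V_s/R = 25.000/20.3 = 1.2315 A.
P_out = V_s I_s = 25.000 × 1.2315 = 30.788 W.
P_in = P_out/η = 30.788/0.943 = 32.649 W.
I_p = P_in/V_p = 32.649/240 = 0.136 A.

I_p ≈ 0.136 A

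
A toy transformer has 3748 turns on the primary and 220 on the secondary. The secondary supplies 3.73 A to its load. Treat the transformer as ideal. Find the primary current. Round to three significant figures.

I_p ≈ 0.219 A

For an ideal transformer I_p/I_s = N_s/N_p, so I_p = 3.73 × 220/3748 = 0.219 A.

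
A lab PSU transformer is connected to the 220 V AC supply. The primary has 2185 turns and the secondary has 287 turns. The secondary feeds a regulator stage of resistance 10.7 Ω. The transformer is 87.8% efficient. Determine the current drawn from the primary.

V_s = 220 × 287/2185 = 28.897 V.
I_s = V_s/R = 28.897/10.7 = 2.7007 A.
P_out = V_s I_s = 28.897 × 2.7007 = 78.041 W.
P_in = P_out/η = 78.041/0.878 = 88.885 W.
I_p = P_in/V_p = 88.885/220 = 0.404 A.

I_p ≈ 0.404 A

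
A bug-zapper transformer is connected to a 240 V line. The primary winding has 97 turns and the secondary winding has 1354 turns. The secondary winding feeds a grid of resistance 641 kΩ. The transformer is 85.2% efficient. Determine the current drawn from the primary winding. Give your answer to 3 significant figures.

I_p ≈ 0.0856 A

V_s = 240 × 1354/97 = 3350.1 V.
I_s = V_s/R = 3350.1/641000 = 0.0052264 A.
P_out = V_s I_s = 3350.1 × 0.0052264 = 17.509 W.
P_in = P_out/η = 17.509/0.852 = 20.550 W.
I_p = P_in/V_p = 20.550/240 = 0.0856 A.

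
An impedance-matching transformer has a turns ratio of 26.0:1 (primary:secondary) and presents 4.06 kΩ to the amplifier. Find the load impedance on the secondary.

Z_s ≈ 6.01 Ω

Z_s = Z_p/(N_p/N_s)² = 4060/26.0² = 6.01 Ω.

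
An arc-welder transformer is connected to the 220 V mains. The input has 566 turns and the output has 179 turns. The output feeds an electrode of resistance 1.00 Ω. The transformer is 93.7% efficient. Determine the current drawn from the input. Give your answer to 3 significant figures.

I_in ≈ 23.5 A

V_out = 220 × 179/566 = 69.576 V.
I_out = V_out/R = 69.576/1.00 = 69.576 A.
P_out = V_out I_out = 69.576 × 69.576 = 4840.8 W.
P_in = P_out/η = 4840.8/0.937 = 5166.3 W.
I_in = P_in/V_in = 5166.3/220 = 23.5 A.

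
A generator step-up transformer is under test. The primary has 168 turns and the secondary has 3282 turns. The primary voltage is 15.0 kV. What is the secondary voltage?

V_s ≈ 293000 V

V_s/V_p = N_s/N_p, so V_s = 15000 × 3282/168 = 293000 V.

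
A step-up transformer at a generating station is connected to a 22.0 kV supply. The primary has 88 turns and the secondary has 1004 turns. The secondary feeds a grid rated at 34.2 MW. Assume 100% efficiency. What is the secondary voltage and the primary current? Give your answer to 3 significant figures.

V_s ≈ 251000 V, I_p ≈ 1550 A

V_s = V_p × N_s/N_p = 22000 × 1004/88 = 251000 V.
I_s = P/V_s = 3.42×10^7/251000 = 136.25 A.
I_p = I_s × N_s/N_p = 136.25 × 1004/88 = 1550 A.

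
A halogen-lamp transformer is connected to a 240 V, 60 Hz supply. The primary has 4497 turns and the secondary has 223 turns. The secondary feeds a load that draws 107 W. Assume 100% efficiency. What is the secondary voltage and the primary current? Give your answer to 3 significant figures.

V_s = V_p × N_s/N_p = 240 × 223/4497 = 11.901 V.
I_s = P/V_s = 107/11.901 = 8.9906 A.
I_p = I_s × N_s/N_p = 8.9906 × 223/4497 = 0.446 A.

V_s ≈ 11.9 V, I_p ≈ 0.446 A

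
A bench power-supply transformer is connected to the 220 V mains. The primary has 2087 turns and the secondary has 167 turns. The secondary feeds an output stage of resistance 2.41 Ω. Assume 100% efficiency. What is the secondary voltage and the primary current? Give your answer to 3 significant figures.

V_s = V_p × N_s/N_p = 220 × 167/2087 = 17.604 V.
I_s = V_s/R = 17.604/2.41 = 7.3047 A.
I_p = I_s × N_s/N_p = 7.3047 × 167/2087 = 0.585 A.

V_s ≈ 17.6 V, I_p ≈ 0.585 A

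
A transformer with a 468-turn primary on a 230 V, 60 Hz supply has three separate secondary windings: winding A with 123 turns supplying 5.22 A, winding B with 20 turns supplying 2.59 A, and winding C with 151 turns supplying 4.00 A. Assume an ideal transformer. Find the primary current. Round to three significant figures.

V_A = 230 × 123/468 = 60.449 V; V_B = 230 × 20/468 = 9.8291 V; V_C = 230 × 151/468 = 74.209 V.
P_out = V_A I_A + V_B I_B + V_C I_C = 60.449×5.22 + 9.8291×2.59 + 74.209×4.00 = 315.54 + 25.457 + 296.84 = 637.84 W.
Ideal ⇒ P_in = P_out, so I_p = P_out/V_p = 637.84/230 = 2.77 A.

I_p ≈ 2.77 A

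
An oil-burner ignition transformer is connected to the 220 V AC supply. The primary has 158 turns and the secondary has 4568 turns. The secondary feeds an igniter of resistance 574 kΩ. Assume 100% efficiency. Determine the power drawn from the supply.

V_s = V_p × N_s/N_p = 220 × 4568/158 = 6360.5 V.
I_s = V_s/R = 6360.5/574000 = 0.011081 A.
I_p = I_s × N_s/N_p = 0.011081 × 4568/158 = 0.32037 A.
P = V_p I_p = 220 × 0.32037 = 70.5 W.

P ≈ 70.5 W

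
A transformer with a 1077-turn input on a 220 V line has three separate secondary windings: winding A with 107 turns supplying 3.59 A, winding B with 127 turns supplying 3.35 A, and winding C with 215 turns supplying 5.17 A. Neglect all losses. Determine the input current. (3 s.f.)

I_in ≈ 1.78 A

V_A = 220 × 107/1077 = 21.857 V; V_B = 220 × 127/1077 = 25.942 V; V_C = 220 × 215/1077 = 43.918 V.
P_out = V_A I_A + V_B I_B + V_C I_C = 21.857×3.59 + 25.942×3.35 + 43.918×5.17 = 78.467 + 86.907 + 227.06 = 392.43 W.
Ideal ⇒ P_in = P_out, so I_in = P_out/V_in = 392.43/220 = 1.78 A.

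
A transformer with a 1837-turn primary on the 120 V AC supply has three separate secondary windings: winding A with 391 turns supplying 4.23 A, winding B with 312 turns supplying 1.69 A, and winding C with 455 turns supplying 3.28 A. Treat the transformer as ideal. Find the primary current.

V_A = 120 × 391/1837 = 25.542 V; V_B = 120 × 312/1837 = 20.381 V; V_C = 120 × 455/1837 = 29.722 V.
P_out = V_A I_A + V_B I_B + V_C I_C = 25.542×4.23 + 20.381×1.69 + 29.722×3.28 = 108.04 + 34.444 + 97.489 = 239.97 W.
Ideal ⇒ P_in = P_out, so I_p = P_out/V_p = 239.97/120 = 2.00 A.

I_p ≈ 2.00 A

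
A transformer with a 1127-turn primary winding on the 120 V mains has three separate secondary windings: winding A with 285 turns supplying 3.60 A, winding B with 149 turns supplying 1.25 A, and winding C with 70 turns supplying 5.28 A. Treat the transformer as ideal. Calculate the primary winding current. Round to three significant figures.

V_A = 120 × 285/1127 = 30.346 V; V_B = 120 × 149/1127 = 15.865 V; V_C = 120 × 70/1127 = 7.4534 V.
P_out = V_A I_A + V_B I_B + V_C I_C = 30.346×3.60 + 15.865×1.25 + 7.4534×5.28 = 109.25 + 19.831 + 39.354 = 168.43 W.
Ideal ⇒ P_in = P_out, so I_p = P_out/V_p = 168.43/120 = 1.40 A.

I_p ≈ 1.40 A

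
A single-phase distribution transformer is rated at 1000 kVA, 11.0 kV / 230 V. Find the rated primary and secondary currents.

I_p = S/V_p = 1000000/11000 = 90.9 A.
I_s = S/V_s = 1000000/230 = 4350 A.

I_p ≈ 90.9 A, I_s ≈ 4350 A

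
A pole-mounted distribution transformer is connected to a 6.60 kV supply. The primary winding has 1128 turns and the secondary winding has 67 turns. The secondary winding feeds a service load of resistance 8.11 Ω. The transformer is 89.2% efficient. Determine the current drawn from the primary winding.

V_s = 6600 × 67/1128 = 392.02 V.
I_s = V_s/R = 392.02/8.11 = 48.338 A.
P_out = V_s I_s = 392.02 × 48.338 = 18950 W.
P_in = P_out/η = 18950/0.892 = 21244 W.
I_p = P_in/V_p = 21244/6600 = 3.22 A.

I_p ≈ 3.22 A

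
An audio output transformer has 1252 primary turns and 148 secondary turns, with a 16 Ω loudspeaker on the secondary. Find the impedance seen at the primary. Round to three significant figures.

Z_p = (N_p/N_s)² × Z_s = (1252/148)² × 16 = 1140 Ω.

Z_p ≈ 1140 Ω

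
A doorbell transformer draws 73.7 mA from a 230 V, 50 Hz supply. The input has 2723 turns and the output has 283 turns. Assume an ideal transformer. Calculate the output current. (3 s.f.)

I_out ≈ 0.709 A

I_out/I_in = N_in/N_out, so I_out = 0.0737 × 2723/283 = 0.709 A.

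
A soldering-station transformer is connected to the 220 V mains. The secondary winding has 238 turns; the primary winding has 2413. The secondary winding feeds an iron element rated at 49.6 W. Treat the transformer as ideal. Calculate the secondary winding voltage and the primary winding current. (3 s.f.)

V_s ≈ 21.7 V, I_p ≈ 0.225 A

V_s = V_p × N_s/N_p = 220 × 238/2413 = 21.699 V.
I_s = P/V_s = 49.6/21.699 = 2.2858 A.
I_p = I_s × N_s/N_p = 2.2858 × 238/2413 = 0.225 A.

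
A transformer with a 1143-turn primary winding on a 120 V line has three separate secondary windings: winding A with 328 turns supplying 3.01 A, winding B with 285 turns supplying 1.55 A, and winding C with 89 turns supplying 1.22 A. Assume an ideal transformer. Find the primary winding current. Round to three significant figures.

I_p ≈ 1.35 A

V_A = 120 × 328/1143 = 34.436 V; V_B = 120 × 285/1143 = 29.921 V; V_C = 120 × 89/1143 = 9.3438 V.
P_out = V_A I_A + V_B I_B + V_C I_C = 34.436×3.01 + 29.921×1.55 + 9.3438×1.22 = 103.65 + 46.378 + 11.399 = 161.43 W.
Ideal ⇒ P_in = P_out, so I_p = P_out/V_p = 161.43/120 = 1.35 A.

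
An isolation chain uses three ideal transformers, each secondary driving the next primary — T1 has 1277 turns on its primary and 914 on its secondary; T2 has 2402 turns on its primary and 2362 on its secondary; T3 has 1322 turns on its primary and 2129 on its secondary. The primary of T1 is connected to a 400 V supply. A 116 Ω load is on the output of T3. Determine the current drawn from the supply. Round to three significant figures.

I_supply ≈ 4.43 A

Secondary of T1: V = 400.00 × 914/1277 = 286.30 V.
Secondary of T2: V = 286.30 × 2362/2402 = 281.53 V.
Secondary of T3: V = 281.53 × 2129/1322 = 453.38 V.
I_load = 453.38/116 = 3.9085 A, so P_out = 453.38 × 3.9085 = 1772.0 W.
All ideal ⇒ P_in = P_out, so I_supply = 1772.0/400 = 4.43 A.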